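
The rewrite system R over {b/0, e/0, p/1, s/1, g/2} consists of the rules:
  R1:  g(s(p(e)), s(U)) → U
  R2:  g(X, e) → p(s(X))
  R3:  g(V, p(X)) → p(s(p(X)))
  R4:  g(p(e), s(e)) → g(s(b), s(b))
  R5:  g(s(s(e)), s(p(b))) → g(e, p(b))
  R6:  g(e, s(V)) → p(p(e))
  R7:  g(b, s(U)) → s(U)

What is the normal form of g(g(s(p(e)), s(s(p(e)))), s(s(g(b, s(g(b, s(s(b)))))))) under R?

s(s(s(s(b))))

1. g(g(s(p(e)), s(s(p(e)))), s(s(g(b, s(g(b, s(s(b))))))))  →  g(s(p(e)), s(s(g(b, s(g(b, s(s(b))))))))   [R1 at 1]
2. g(s(p(e)), s(s(g(b, s(g(b, s(s(b))))))))  →  s(g(b, s(g(b, s(s(b))))))   [R1 at ε]
3. s(g(b, s(g(b, s(s(b))))))  →  s(s(g(b, s(s(b)))))   [R7 at 1]
4. s(s(g(b, s(s(b)))))  →  s(s(s(s(b))))   [R7 at 1.1]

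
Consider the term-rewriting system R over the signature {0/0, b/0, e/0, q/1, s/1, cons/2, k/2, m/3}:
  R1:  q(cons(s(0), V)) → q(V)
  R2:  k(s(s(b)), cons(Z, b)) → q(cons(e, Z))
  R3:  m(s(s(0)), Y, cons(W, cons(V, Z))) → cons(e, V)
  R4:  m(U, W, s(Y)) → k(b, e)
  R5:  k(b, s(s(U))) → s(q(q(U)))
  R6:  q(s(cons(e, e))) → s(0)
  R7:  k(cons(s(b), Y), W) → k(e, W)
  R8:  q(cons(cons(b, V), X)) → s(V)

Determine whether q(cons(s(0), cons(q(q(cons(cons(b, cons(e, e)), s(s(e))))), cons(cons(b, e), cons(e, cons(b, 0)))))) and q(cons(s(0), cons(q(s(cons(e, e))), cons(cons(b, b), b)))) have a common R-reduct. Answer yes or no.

Reduce t₁ = q(cons(s(0), cons(q(q(cons(cons(b, cons(e, e)), s(s(e))))), cons(cons(b, e), cons(e, cons(b, 0)))))):
1. q(cons(s(0), cons(q(q(cons(cons(b, cons(e, e)), s(s(e))))), cons(cons(b, e), cons(e, cons(b, 0))))))  →  q(cons(q(q(cons(cons(b, cons(e, e)), s(s(e))))), cons(cons(b, e), cons(e, cons(b, 0)))))   [R1 at ε]
2. q(cons(q(q(cons(cons(b, cons(e, e)), s(s(e))))), cons(cons(b, e), cons(e, cons(b, 0)))))  →  q(cons(q(s(cons(e, e))), cons(cons(b, e), cons(e, cons(b, 0)))))   [R8 at 1.1.1]
3. q(cons(q(s(cons(e, e))), cons(cons(b, e), cons(e, cons(b, 0)))))  →  q(cons(s(0), cons(cons(b, e), cons(e, cons(b, 0)))))   [R6 at 1.1]
4. q(cons(s(0), cons(cons(b, e), cons(e, cons(b, 0)))))  →  q(cons(cons(b, e), cons(e, cons(b, 0))))   [R1 at ε]
5. q(cons(cons(b, e), cons(e, cons(b, 0))))  →  s(e)   [R8 at ε]

Reduce t₂ = q(cons(s(0), cons(q(s(cons(e, e))), cons(cons(b, b), b)))):
1. q(cons(s(0), cons(q(s(cons(e, e))), cons(cons(b, b), b))))  →  q(cons(q(s(cons(e, e))), cons(cons(b, b), b)))   [R1 at ε]
2. q(cons(q(s(cons(e, e))), cons(cons(b, b), b)))  →  q(cons(s(0), cons(cons(b, b), b)))   [R6 at 1.1]
3. q(cons(s(0), cons(cons(b, b), b)))  →  q(cons(cons(b, b), b))   [R1 at ε]
4. q(cons(cons(b, b), b))  →  s(b)   [R8 at ε]

no — NF(t₁) = s(e), NF(t₂) = s(b)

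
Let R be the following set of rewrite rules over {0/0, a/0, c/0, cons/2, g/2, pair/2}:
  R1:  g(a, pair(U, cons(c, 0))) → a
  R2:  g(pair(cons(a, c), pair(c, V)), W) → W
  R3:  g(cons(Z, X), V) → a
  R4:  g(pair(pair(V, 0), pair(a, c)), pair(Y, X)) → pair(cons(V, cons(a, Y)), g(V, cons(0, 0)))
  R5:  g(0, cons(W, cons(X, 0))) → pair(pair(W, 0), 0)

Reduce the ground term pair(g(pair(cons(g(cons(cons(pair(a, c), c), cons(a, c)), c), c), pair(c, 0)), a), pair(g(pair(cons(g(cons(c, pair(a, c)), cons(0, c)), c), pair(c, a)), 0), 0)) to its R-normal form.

pair(a, pair(0, 0))

1. pair(g(pair(cons(g(cons(cons(pair(a, c), c), cons(a, c)), c), c), pair(c, 0)), a), pair(g(pair(cons(g(cons(c, pair(a, c)), cons(0, c)), c), pair(c, a)), 0), 0))  →  pair(g(pair(cons(a, c), pair(c, 0)), a), pair(g(pair(cons(g(cons(c, pair(a, c)), cons(0, c)), c), pair(c, a)), 0), 0))   [R3 at 1.1.1.1]
2. pair(g(pair(cons(a, c), pair(c, 0)), a), pair(g(pair(cons(g(cons(c, pair(a, c)), cons(0, c)), c), pair(c, a)), 0), 0))  →  pair(a, pair(g(pair(cons(g(cons(c, pair(a, c)), cons(0, c)), c), pair(c, a)), 0), 0))   [R2 at 1]
3. pair(a, pair(g(pair(cons(g(cons(c, pair(a, c)), cons(0, c)), c), pair(c, a)), 0), 0))  →  pair(a, pair(g(pair(cons(a, c), pair(c, a)), 0), 0))   [R3 at 2.1.1.1.1]
4. pair(a, pair(g(pair(cons(a, c), pair(c, a)), 0), 0))  →  pair(a, pair(0, 0))   [R2 at 2.1]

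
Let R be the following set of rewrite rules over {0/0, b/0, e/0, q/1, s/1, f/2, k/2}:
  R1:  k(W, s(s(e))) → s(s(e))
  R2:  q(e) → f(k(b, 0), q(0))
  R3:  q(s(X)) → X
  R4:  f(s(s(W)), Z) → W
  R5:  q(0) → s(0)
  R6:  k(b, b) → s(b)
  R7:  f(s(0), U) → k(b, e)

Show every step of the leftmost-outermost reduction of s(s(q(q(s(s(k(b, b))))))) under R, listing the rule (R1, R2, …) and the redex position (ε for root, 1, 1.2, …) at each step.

1. s(s(q(q(s(s(k(b, b)))))))  →  s(s(q(s(k(b, b)))))   [R3 at 1.1.1]
2. s(s(q(s(k(b, b)))))  →  s(s(k(b, b)))   [R3 at 1.1]
3. s(s(k(b, b)))  →  s(s(s(b)))   [R6 at 1.1]

s(s(s(b)))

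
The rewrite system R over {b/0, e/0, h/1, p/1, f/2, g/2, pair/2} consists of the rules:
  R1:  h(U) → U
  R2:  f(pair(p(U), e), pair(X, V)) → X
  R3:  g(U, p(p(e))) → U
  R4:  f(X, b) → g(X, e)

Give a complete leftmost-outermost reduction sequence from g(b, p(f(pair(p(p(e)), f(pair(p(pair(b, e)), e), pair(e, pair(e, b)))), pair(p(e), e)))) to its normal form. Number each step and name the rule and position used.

1. g(b, p(f(pair(p(p(e)), f(pair(p(pair(b, e)), e), pair(e, pair(e, b)))), pair(p(e), e))))  →  g(b, p(f(pair(p(p(e)), e), pair(p(e), e))))   [R2 at 2.1.1.2]
2. g(b, p(f(pair(p(p(e)), e), pair(p(e), e))))  →  g(b, p(p(e)))   [R2 at 2.1]
3. g(b, p(p(e)))  →  b   [R3 at ε]

b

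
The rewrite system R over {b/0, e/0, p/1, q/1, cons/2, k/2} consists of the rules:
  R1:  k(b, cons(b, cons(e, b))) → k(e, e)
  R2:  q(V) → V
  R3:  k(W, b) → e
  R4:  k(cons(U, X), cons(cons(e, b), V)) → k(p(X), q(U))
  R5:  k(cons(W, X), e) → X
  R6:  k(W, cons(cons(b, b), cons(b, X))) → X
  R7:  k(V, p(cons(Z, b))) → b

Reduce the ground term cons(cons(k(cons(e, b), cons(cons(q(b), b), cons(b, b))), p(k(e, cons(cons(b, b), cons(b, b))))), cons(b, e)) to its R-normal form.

cons(cons(b, p(b)), cons(b, e))

1. cons(cons(k(cons(e, b), cons(cons(q(b), b), cons(b, b))), p(k(e, cons(cons(b, b), cons(b, b))))), cons(b, e))  →  cons(cons(k(cons(e, b), cons(cons(b, b), cons(b, b))), p(k(e, cons(cons(b, b), cons(b, b))))), cons(b, e))   [R2 at 1.1.2.1.1]
2. cons(cons(k(cons(e, b), cons(cons(b, b), cons(b, b))), p(k(e, cons(cons(b, b), cons(b, b))))), cons(b, e))  →  cons(cons(b, p(k(e, cons(cons(b, b), cons(b, b))))), cons(b, e))   [R6 at 1.1]
3. cons(cons(b, p(k(e, cons(cons(b, b), cons(b, b))))), cons(b, e))  →  cons(cons(b, p(b)), cons(b, e))   [R6 at 1.2.1]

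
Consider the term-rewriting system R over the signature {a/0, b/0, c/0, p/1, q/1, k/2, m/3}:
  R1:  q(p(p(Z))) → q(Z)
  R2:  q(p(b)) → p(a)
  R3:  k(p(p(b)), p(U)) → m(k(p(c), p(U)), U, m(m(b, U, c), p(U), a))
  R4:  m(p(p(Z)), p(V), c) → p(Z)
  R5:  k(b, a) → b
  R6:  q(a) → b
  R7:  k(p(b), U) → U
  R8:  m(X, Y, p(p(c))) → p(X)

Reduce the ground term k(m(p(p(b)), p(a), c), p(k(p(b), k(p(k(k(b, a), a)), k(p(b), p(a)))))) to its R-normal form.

1. k(m(p(p(b)), p(a), c), p(k(p(b), k(p(k(k(b, a), a)), k(p(b), p(a))))))  →  k(p(b), p(k(p(b), k(p(k(k(b, a), a)), k(p(b), p(a))))))   [R4 at 1]
2. k(p(b), p(k(p(b), k(p(k(k(b, a), a)), k(p(b), p(a))))))  →  p(k(p(b), k(p(k(k(b, a), a)), k(p(b), p(a)))))   [R7 at ε]
3. p(k(p(b), k(p(k(k(b, a), a)), k(p(b), p(a)))))  →  p(k(p(k(k(b, a), a)), k(p(b), p(a))))   [R7 at 1]
4. p(k(p(k(k(b, a), a)), k(p(b), p(a))))  →  p(k(p(k(b, a)), k(p(b), p(a))))   [R5 at 1.1.1.1]
5. p(k(p(k(b, a)), k(p(b), p(a))))  →  p(k(p(b), k(p(b), p(a))))   [R5 at 1.1.1]
6. p(k(p(b), k(p(b), p(a))))  →  p(k(p(b), p(a)))   [R7 at 1]
7. p(k(p(b), p(a)))  →  p(p(a))   [R7 at 1]

p(p(a))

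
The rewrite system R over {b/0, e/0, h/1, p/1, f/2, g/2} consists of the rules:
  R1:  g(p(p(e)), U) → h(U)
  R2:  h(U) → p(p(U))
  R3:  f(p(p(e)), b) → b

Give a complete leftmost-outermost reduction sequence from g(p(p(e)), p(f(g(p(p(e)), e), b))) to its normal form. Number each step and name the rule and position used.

1. g(p(p(e)), p(f(g(p(p(e)), e), b)))  →  h(p(f(g(p(p(e)), e), b)))   [R1 at ε]
2. h(p(f(g(p(p(e)), e), b)))  →  p(p(p(f(g(p(p(e)), e), b))))   [R2 at ε]
3. p(p(p(f(g(p(p(e)), e), b))))  →  p(p(p(f(h(e), b))))   [R1 at 1.1.1.1]
4. p(p(p(f(h(e), b))))  →  p(p(p(f(p(p(e)), b))))   [R2 at 1.1.1.1]
5. p(p(p(f(p(p(e)), b))))  →  p(p(p(b)))   [R3 at 1.1.1]

p(p(p(b)))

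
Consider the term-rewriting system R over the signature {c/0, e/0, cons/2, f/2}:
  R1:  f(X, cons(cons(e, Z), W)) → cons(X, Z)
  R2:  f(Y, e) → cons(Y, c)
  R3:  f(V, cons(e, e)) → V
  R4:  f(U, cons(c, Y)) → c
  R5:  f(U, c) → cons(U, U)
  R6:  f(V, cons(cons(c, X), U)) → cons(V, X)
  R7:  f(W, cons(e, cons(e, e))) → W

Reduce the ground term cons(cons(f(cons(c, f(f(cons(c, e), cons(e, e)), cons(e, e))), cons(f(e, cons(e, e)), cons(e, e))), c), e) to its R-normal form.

cons(cons(cons(c, cons(c, e)), c), e)

1. cons(cons(f(cons(c, f(f(cons(c, e), cons(e, e)), cons(e, e))), cons(f(e, cons(e, e)), cons(e, e))), c), e)  →  cons(cons(f(cons(c, f(cons(c, e), cons(e, e))), cons(f(e, cons(e, e)), cons(e, e))), c), e)   [R3 at 1.1.1.2]
2. cons(cons(f(cons(c, f(cons(c, e), cons(e, e))), cons(f(e, cons(e, e)), cons(e, e))), c), e)  →  cons(cons(f(cons(c, cons(c, e)), cons(f(e, cons(e, e)), cons(e, e))), c), e)   [R3 at 1.1.1.2]
3. cons(cons(f(cons(c, cons(c, e)), cons(f(e, cons(e, e)), cons(e, e))), c), e)  →  cons(cons(f(cons(c, cons(c, e)), cons(e, cons(e, e))), c), e)   [R3 at 1.1.2.1]
4. cons(cons(f(cons(c, cons(c, e)), cons(e, cons(e, e))), c), e)  →  cons(cons(cons(c, cons(c, e)), c), e)   [R7 at 1.1]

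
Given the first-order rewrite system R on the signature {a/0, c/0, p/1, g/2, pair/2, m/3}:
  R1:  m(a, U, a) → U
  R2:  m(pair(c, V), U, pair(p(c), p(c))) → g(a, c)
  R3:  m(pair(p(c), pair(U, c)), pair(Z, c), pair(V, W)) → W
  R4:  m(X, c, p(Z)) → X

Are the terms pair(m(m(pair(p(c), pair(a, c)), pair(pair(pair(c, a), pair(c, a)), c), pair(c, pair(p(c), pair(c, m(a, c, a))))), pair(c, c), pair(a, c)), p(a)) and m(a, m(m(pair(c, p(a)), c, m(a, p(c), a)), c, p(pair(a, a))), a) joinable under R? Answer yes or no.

Reduce t₁ = pair(m(m(pair(p(c), pair(a, c)), pair(pair(pair(c, a), pair(c, a)), c), pair(c, pair(p(c), pair(c, m(a, c, a))))), pair(c, c), pair(a, c)), p(a)):
1. pair(m(m(pair(p(c), pair(a, c)), pair(pair(pair(c, a), pair(c, a)), c), pair(c, pair(p(c), pair(c, m(a, c, a))))), pair(c, c), pair(a, c)), p(a))  →  pair(m(pair(p(c), pair(c, m(a, c, a))), pair(c, c), pair(a, c)), p(a))   [R3 at 1.1]
2. pair(m(pair(p(c), pair(c, m(a, c, a))), pair(c, c), pair(a, c)), p(a))  →  pair(m(pair(p(c), pair(c, c)), pair(c, c), pair(a, c)), p(a))   [R1 at 1.1.2.2]
3. pair(m(pair(p(c), pair(c, c)), pair(c, c), pair(a, c)), p(a))  →  pair(c, p(a))   [R3 at 1]

Reduce t₂ = m(a, m(m(pair(c, p(a)), c, m(a, p(c), a)), c, p(pair(a, a))), a):
1. m(a, m(m(pair(c, p(a)), c, m(a, p(c), a)), c, p(pair(a, a))), a)  →  m(m(pair(c, p(a)), c, m(a, p(c), a)), c, p(pair(a, a)))   [R1 at ε]
2. m(m(pair(c, p(a)), c, m(a, p(c), a)), c, p(pair(a, a)))  →  m(pair(c, p(a)), c, m(a, p(c), a))   [R4 at ε]
3. m(pair(c, p(a)), c, m(a, p(c), a))  →  m(pair(c, p(a)), c, p(c))   [R1 at 3]
4. m(pair(c, p(a)), c, p(c))  →  pair(c, p(a))   [R4 at ε]

yes — NF(t₁) = pair(c, p(a)), NF(t₂) = pair(c, p(a))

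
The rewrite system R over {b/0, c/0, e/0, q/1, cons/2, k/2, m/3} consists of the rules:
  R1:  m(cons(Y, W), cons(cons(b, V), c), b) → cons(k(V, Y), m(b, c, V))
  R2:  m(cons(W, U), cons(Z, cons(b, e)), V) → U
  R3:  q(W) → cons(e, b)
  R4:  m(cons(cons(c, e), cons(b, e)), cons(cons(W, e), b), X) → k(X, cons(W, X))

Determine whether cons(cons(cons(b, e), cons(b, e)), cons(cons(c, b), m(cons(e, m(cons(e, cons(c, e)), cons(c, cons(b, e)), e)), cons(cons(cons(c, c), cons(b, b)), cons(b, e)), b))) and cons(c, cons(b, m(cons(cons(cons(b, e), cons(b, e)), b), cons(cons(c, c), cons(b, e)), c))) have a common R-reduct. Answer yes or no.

Reduce t₁ = cons(cons(cons(b, e), cons(b, e)), cons(cons(c, b), m(cons(e, m(cons(e, cons(c, e)), cons(c, cons(b, e)), e)), cons(cons(cons(c, c), cons(b, b)), cons(b, e)), b))):
1. cons(cons(cons(b, e), cons(b, e)), cons(cons(c, b), m(cons(e, m(cons(e, cons(c, e)), cons(c, cons(b, e)), e)), cons(cons(cons(c, c), cons(b, b)), cons(b, e)), b)))  →  cons(cons(cons(b, e), cons(b, e)), cons(cons(c, b), m(cons(e, cons(c, e)), cons(c, cons(b, e)), e)))   [R2 at 2.2]
2. cons(cons(cons(b, e), cons(b, e)), cons(cons(c, b), m(cons(e, cons(c, e)), cons(c, cons(b, e)), e)))  →  cons(cons(cons(b, e), cons(b, e)), cons(cons(c, b), cons(c, e)))   [R2 at 2.2]

Reduce t₂ = cons(c, cons(b, m(cons(cons(cons(b, e), cons(b, e)), b), cons(cons(c, c), cons(b, e)), c))):
1. cons(c, cons(b, m(cons(cons(cons(b, e), cons(b, e)), b), cons(cons(c, c), cons(b, e)), c)))  →  cons(c, cons(b, b))   [R2 at 2.2]

no — NF(t₁) = cons(cons(cons(b, e), cons(b, e)), cons(cons(c, b), cons(c, e))), NF(t₂) = cons(c, cons(b, b))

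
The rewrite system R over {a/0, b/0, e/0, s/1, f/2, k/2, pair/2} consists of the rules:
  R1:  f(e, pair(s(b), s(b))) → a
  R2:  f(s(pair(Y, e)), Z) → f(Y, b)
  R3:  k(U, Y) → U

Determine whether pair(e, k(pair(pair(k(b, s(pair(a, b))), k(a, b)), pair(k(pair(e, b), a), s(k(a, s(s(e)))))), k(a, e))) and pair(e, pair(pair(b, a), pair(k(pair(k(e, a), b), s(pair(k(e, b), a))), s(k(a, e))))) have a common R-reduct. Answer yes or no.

yes — NF(t₁) = pair(e, pair(pair(b, a), pair(pair(e, b), s(a)))), NF(t₂) = pair(e, pair(pair(b, a), pair(pair(e, b), s(a))))

Reduce t₁ = pair(e, k(pair(pair(k(b, s(pair(a, b))), k(a, b)), pair(k(pair(e, b), a), s(k(a, s(s(e)))))), k(a, e))):
1. pair(e, k(pair(pair(k(b, s(pair(a, b))), k(a, b)), pair(k(pair(e, b), a), s(k(a, s(s(e)))))), k(a, e)))  →  pair(e, pair(pair(k(b, s(pair(a, b))), k(a, b)), pair(k(pair(e, b), a), s(k(a, s(s(e)))))))   [R3 at 2]
2. pair(e, pair(pair(k(b, s(pair(a, b))), k(a, b)), pair(k(pair(e, b), a), s(k(a, s(s(e)))))))  →  pair(e, pair(pair(b, k(a, b)), pair(k(pair(e, b), a), s(k(a, s(s(e)))))))   [R3 at 2.1.1]
3. pair(e, pair(pair(b, k(a, b)), pair(k(pair(e, b), a), s(k(a, s(s(e)))))))  →  pair(e, pair(pair(b, a), pair(k(pair(e, b), a), s(k(a, s(s(e)))))))   [R3 at 2.1.2]
4. pair(e, pair(pair(b, a), pair(k(pair(e, b), a), s(k(a, s(s(e)))))))  →  pair(e, pair(pair(b, a), pair(pair(e, b), s(k(a, s(s(e)))))))   [R3 at 2.2.1]
5. pair(e, pair(pair(b, a), pair(pair(e, b), s(k(a, s(s(e)))))))  →  pair(e, pair(pair(b, a), pair(pair(e, b), s(a))))   [R3 at 2.2.2.1]

Reduce t₂ = pair(e, pair(pair(b, a), pair(k(pair(k(e, a), b), s(pair(k(e, b), a))), s(k(a, e))))):
1. pair(e, pair(pair(b, a), pair(k(pair(k(e, a), b), s(pair(k(e, b), a))), s(k(a, e)))))  →  pair(e, pair(pair(b, a), pair(pair(k(e, a), b), s(k(a, e)))))   [R3 at 2.2.1]
2. pair(e, pair(pair(b, a), pair(pair(k(e, a), b), s(k(a, e)))))  →  pair(e, pair(pair(b, a), pair(pair(e, b), s(k(a, e)))))   [R3 at 2.2.1.1]
3. pair(e, pair(pair(b, a), pair(pair(e, b), s(k(a, e)))))  →  pair(e, pair(pair(b, a), pair(pair(e, b), s(a))))   [R3 at 2.2.2.1]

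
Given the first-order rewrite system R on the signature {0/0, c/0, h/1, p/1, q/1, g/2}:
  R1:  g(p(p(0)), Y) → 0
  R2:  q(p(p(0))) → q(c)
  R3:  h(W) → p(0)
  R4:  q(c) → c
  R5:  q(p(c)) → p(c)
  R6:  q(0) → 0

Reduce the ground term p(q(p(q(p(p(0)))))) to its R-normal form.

p(p(c))

1. p(q(p(q(p(p(0))))))  →  p(q(p(q(c))))   [R2 at 1.1.1]
2. p(q(p(q(c))))  →  p(q(p(c)))   [R4 at 1.1.1]
3. p(q(p(c)))  →  p(p(c))   [R5 at 1]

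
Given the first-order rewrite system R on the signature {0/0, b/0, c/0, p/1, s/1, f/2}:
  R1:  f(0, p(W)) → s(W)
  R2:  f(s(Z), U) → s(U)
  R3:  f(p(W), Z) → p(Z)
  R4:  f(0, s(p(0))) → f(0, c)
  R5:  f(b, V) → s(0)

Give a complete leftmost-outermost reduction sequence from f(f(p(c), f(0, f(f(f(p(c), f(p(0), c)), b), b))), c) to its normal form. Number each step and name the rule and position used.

1. f(f(p(c), f(0, f(f(f(p(c), f(p(0), c)), b), b))), c)  →  f(p(f(0, f(f(f(p(c), f(p(0), c)), b), b))), c)   [R3 at 1]
2. f(p(f(0, f(f(f(p(c), f(p(0), c)), b), b))), c)  →  p(c)   [R3 at ε]

p(c)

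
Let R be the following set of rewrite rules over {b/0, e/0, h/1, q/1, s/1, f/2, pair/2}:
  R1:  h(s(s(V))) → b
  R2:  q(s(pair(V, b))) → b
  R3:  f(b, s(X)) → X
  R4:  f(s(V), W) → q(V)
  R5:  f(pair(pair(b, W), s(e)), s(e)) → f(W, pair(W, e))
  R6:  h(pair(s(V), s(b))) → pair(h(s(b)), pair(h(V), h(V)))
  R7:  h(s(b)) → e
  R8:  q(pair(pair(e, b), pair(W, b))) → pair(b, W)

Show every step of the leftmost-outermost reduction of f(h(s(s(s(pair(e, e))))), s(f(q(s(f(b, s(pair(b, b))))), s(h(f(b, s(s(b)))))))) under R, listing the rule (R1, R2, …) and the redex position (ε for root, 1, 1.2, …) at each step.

e

1. f(h(s(s(s(pair(e, e))))), s(f(q(s(f(b, s(pair(b, b))))), s(h(f(b, s(s(b))))))))  →  f(b, s(f(q(s(f(b, s(pair(b, b))))), s(h(f(b, s(s(b))))))))   [R1 at 1]
2. f(b, s(f(q(s(f(b, s(pair(b, b))))), s(h(f(b, s(s(b))))))))  →  f(q(s(f(b, s(pair(b, b))))), s(h(f(b, s(s(b))))))   [R3 at ε]
3. f(q(s(f(b, s(pair(b, b))))), s(h(f(b, s(s(b))))))  →  f(q(s(pair(b, b))), s(h(f(b, s(s(b))))))   [R3 at 1.1.1]
4. f(q(s(pair(b, b))), s(h(f(b, s(s(b))))))  →  f(b, s(h(f(b, s(s(b))))))   [R2 at 1]
5. f(b, s(h(f(b, s(s(b))))))  →  h(f(b, s(s(b))))   [R3 at ε]
6. h(f(b, s(s(b))))  →  h(s(b))   [R3 at 1]
7. h(s(b))  →  e   [R7 at ε]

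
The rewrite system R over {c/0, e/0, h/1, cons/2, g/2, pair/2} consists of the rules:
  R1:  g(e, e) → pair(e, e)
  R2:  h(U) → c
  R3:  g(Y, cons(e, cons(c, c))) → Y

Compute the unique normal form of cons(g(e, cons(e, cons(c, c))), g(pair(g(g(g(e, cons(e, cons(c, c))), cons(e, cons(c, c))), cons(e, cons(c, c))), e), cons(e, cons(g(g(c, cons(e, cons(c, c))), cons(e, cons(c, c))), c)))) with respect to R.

1. cons(g(e, cons(e, cons(c, c))), g(pair(g(g(g(e, cons(e, cons(c, c))), cons(e, cons(c, c))), cons(e, cons(c, c))), e), cons(e, cons(g(g(c, cons(e, cons(c, c))), cons(e, cons(c, c))), c))))  →  cons(e, g(pair(g(g(g(e, cons(e, cons(c, c))), cons(e, cons(c, c))), cons(e, cons(c, c))), e), cons(e, cons(g(g(c, cons(e, cons(c, c))), cons(e, cons(c, c))), c))))   [R3 at 1]
2. cons(e, g(pair(g(g(g(e, cons(e, cons(c, c))), cons(e, cons(c, c))), cons(e, cons(c, c))), e), cons(e, cons(g(g(c, cons(e, cons(c, c))), cons(e, cons(c, c))), c))))  →  cons(e, g(pair(g(g(e, cons(e, cons(c, c))), cons(e, cons(c, c))), e), cons(e, cons(g(g(c, cons(e, cons(c, c))), cons(e, cons(c, c))), c))))   [R3 at 2.1.1]
3. cons(e, g(pair(g(g(e, cons(e, cons(c, c))), cons(e, cons(c, c))), e), cons(e, cons(g(g(c, cons(e, cons(c, c))), cons(e, cons(c, c))), c))))  →  cons(e, g(pair(g(e, cons(e, cons(c, c))), e), cons(e, cons(g(g(c, cons(e, cons(c, c))), cons(e, cons(c, c))), c))))   [R3 at 2.1.1]
4. cons(e, g(pair(g(e, cons(e, cons(c, c))), e), cons(e, cons(g(g(c, cons(e, cons(c, c))), cons(e, cons(c, c))), c))))  →  cons(e, g(pair(e, e), cons(e, cons(g(g(c, cons(e, cons(c, c))), cons(e, cons(c, c))), c))))   [R3 at 2.1.1]
5. cons(e, g(pair(e, e), cons(e, cons(g(g(c, cons(e, cons(c, c))), cons(e, cons(c, c))), c))))  →  cons(e, g(pair(e, e), cons(e, cons(g(c, cons(e, cons(c, c))), c))))   [R3 at 2.2.2.1]
6. cons(e, g(pair(e, e), cons(e, cons(g(c, cons(e, cons(c, c))), c))))  →  cons(e, g(pair(e, e), cons(e, cons(c, c))))   [R3 at 2.2.2.1]
7. cons(e, g(pair(e, e), cons(e, cons(c, c))))  →  cons(e, pair(e, e))   [R3 at 2]

cons(e, pair(e, e))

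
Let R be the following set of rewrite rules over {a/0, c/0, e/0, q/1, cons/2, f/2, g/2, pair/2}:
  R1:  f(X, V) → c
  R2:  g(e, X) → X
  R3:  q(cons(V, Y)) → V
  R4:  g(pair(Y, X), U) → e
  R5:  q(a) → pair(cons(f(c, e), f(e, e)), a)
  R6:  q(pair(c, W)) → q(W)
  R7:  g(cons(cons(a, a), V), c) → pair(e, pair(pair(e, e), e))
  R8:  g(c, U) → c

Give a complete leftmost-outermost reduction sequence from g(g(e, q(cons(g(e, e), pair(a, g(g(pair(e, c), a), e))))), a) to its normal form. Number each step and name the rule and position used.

1. g(g(e, q(cons(g(e, e), pair(a, g(g(pair(e, c), a), e))))), a)  →  g(q(cons(g(e, e), pair(a, g(g(pair(e, c), a), e)))), a)   [R2 at 1]
2. g(q(cons(g(e, e), pair(a, g(g(pair(e, c), a), e)))), a)  →  g(g(e, e), a)   [R3 at 1]
3. g(g(e, e), a)  →  g(e, a)   [R2 at 1]
4. g(e, a)  →  a   [R2 at ε]

a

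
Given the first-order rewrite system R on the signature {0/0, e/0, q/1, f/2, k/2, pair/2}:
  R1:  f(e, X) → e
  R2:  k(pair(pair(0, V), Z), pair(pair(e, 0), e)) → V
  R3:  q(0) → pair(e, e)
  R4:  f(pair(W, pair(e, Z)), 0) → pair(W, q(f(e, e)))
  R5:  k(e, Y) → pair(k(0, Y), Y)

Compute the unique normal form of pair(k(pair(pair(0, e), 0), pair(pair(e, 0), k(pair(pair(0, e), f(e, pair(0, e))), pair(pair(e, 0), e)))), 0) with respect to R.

1. pair(k(pair(pair(0, e), 0), pair(pair(e, 0), k(pair(pair(0, e), f(e, pair(0, e))), pair(pair(e, 0), e)))), 0)  →  pair(k(pair(pair(0, e), 0), pair(pair(e, 0), e)), 0)   [R2 at 1.2.2]
2. pair(k(pair(pair(0, e), 0), pair(pair(e, 0), e)), 0)  →  pair(e, 0)   [R2 at 1]

pair(e, 0)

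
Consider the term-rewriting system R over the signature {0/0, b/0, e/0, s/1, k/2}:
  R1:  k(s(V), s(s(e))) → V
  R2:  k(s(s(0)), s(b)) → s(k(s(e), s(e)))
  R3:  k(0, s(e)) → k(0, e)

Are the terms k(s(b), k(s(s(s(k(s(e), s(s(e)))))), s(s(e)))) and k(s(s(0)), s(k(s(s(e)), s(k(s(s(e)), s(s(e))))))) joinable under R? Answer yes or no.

no — NF(t₁) = b, NF(t₂) = s(0)

Reduce t₁ = k(s(b), k(s(s(s(k(s(e), s(s(e)))))), s(s(e)))):
1. k(s(b), k(s(s(s(k(s(e), s(s(e)))))), s(s(e))))  →  k(s(b), s(s(k(s(e), s(s(e))))))   [R1 at 2]
2. k(s(b), s(s(k(s(e), s(s(e))))))  →  k(s(b), s(s(e)))   [R1 at 2.1.1]
3. k(s(b), s(s(e)))  →  b   [R1 at ε]

Reduce t₂ = k(s(s(0)), s(k(s(s(e)), s(k(s(s(e)), s(s(e))))))):
1. k(s(s(0)), s(k(s(s(e)), s(k(s(s(e)), s(s(e)))))))  →  k(s(s(0)), s(k(s(s(e)), s(s(e)))))   [R1 at 2.1.2.1]
2. k(s(s(0)), s(k(s(s(e)), s(s(e)))))  →  k(s(s(0)), s(s(e)))   [R1 at 2.1]
3. k(s(s(0)), s(s(e)))  →  s(0)   [R1 at ε]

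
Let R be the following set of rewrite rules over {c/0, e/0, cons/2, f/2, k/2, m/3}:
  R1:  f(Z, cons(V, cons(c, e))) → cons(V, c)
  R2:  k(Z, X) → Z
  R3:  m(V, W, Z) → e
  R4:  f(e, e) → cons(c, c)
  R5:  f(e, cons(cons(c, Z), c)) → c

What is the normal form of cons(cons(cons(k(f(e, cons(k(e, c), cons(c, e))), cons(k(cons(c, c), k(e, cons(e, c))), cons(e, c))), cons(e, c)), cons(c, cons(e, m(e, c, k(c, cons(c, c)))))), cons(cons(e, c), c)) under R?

1. cons(cons(cons(k(f(e, cons(k(e, c), cons(c, e))), cons(k(cons(c, c), k(e, cons(e, c))), cons(e, c))), cons(e, c)), cons(c, cons(e, m(e, c, k(c, cons(c, c)))))), cons(cons(e, c), c))  →  cons(cons(cons(f(e, cons(k(e, c), cons(c, e))), cons(e, c)), cons(c, cons(e, m(e, c, k(c, cons(c, c)))))), cons(cons(e, c), c))   [R2 at 1.1.1]
2. cons(cons(cons(f(e, cons(k(e, c), cons(c, e))), cons(e, c)), cons(c, cons(e, m(e, c, k(c, cons(c, c)))))), cons(cons(e, c), c))  →  cons(cons(cons(cons(k(e, c), c), cons(e, c)), cons(c, cons(e, m(e, c, k(c, cons(c, c)))))), cons(cons(e, c), c))   [R1 at 1.1.1]
3. cons(cons(cons(cons(k(e, c), c), cons(e, c)), cons(c, cons(e, m(e, c, k(c, cons(c, c)))))), cons(cons(e, c), c))  →  cons(cons(cons(cons(e, c), cons(e, c)), cons(c, cons(e, m(e, c, k(c, cons(c, c)))))), cons(cons(e, c), c))   [R2 at 1.1.1.1]
4. cons(cons(cons(cons(e, c), cons(e, c)), cons(c, cons(e, m(e, c, k(c, cons(c, c)))))), cons(cons(e, c), c))  →  cons(cons(cons(cons(e, c), cons(e, c)), cons(c, cons(e, e))), cons(cons(e, c), c))   [R3 at 1.2.2.2]

cons(cons(cons(cons(e, c), cons(e, c)), cons(c, cons(e, e))), cons(cons(e, c), c))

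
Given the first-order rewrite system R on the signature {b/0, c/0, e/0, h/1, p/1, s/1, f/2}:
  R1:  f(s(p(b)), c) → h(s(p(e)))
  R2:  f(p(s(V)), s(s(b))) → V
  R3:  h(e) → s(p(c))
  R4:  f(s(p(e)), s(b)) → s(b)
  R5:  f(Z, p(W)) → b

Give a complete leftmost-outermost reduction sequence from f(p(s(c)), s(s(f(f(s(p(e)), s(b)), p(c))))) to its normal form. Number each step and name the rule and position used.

c

1. f(p(s(c)), s(s(f(f(s(p(e)), s(b)), p(c)))))  →  f(p(s(c)), s(s(b)))   [R5 at 2.1.1]
2. f(p(s(c)), s(s(b)))  →  c   [R2 at ε]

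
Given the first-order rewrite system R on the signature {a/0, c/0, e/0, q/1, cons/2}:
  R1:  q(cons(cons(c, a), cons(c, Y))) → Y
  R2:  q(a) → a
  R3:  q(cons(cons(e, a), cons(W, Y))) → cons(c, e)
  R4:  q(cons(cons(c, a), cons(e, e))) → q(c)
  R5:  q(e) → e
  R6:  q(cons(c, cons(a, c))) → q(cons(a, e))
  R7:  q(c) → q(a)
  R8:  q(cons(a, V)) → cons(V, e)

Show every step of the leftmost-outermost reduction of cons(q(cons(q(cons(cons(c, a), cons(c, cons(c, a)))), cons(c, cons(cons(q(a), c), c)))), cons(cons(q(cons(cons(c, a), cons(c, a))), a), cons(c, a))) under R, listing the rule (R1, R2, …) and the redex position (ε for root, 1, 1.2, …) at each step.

1. cons(q(cons(q(cons(cons(c, a), cons(c, cons(c, a)))), cons(c, cons(cons(q(a), c), c)))), cons(cons(q(cons(cons(c, a), cons(c, a))), a), cons(c, a)))  →  cons(q(cons(cons(c, a), cons(c, cons(cons(q(a), c), c)))), cons(cons(q(cons(cons(c, a), cons(c, a))), a), cons(c, a)))   [R1 at 1.1.1]
2. cons(q(cons(cons(c, a), cons(c, cons(cons(q(a), c), c)))), cons(cons(q(cons(cons(c, a), cons(c, a))), a), cons(c, a)))  →  cons(cons(cons(q(a), c), c), cons(cons(q(cons(cons(c, a), cons(c, a))), a), cons(c, a)))   [R1 at 1]
3. cons(cons(cons(q(a), c), c), cons(cons(q(cons(cons(c, a), cons(c, a))), a), cons(c, a)))  →  cons(cons(cons(a, c), c), cons(cons(q(cons(cons(c, a), cons(c, a))), a), cons(c, a)))   [R2 at 1.1.1]
4. cons(cons(cons(a, c), c), cons(cons(q(cons(cons(c, a), cons(c, a))), a), cons(c, a)))  →  cons(cons(cons(a, c), c), cons(cons(a, a), cons(c, a)))   [R1 at 2.1.1]

cons(cons(cons(a, c), c), cons(cons(a, a), cons(c, a)))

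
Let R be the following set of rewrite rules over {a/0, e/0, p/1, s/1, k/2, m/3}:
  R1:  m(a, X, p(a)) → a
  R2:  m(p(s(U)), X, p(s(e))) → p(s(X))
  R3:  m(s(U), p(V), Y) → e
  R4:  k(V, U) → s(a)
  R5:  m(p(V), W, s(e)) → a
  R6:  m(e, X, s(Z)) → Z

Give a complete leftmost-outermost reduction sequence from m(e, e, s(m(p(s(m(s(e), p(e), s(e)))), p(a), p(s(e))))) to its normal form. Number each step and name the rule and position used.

p(s(p(a)))

1. m(e, e, s(m(p(s(m(s(e), p(e), s(e)))), p(a), p(s(e)))))  →  m(p(s(m(s(e), p(e), s(e)))), p(a), p(s(e)))   [R6 at ε]
2. m(p(s(m(s(e), p(e), s(e)))), p(a), p(s(e)))  →  p(s(p(a)))   [R2 at ε]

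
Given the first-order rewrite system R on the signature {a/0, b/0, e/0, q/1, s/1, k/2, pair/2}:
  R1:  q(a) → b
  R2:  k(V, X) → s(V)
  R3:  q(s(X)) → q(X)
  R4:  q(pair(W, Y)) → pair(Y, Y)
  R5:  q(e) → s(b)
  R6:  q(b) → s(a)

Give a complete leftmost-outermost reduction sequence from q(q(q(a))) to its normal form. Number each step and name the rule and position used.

b

1. q(q(q(a)))  →  q(q(b))   [R1 at 1.1]
2. q(q(b))  →  q(s(a))   [R6 at 1]
3. q(s(a))  →  q(a)   [R3 at ε]
4. q(a)  →  b   [R1 at ε]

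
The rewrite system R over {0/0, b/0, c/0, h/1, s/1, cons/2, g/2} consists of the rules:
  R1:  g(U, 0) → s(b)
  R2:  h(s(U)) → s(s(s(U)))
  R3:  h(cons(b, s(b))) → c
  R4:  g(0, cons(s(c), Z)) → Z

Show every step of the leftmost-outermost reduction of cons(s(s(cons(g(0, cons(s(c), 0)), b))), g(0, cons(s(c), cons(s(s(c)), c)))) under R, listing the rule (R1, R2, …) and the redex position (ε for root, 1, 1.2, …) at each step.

1. cons(s(s(cons(g(0, cons(s(c), 0)), b))), g(0, cons(s(c), cons(s(s(c)), c))))  →  cons(s(s(cons(0, b))), g(0, cons(s(c), cons(s(s(c)), c))))   [R4 at 1.1.1.1]
2. cons(s(s(cons(0, b))), g(0, cons(s(c), cons(s(s(c)), c))))  →  cons(s(s(cons(0, b))), cons(s(s(c)), c))   [R4 at 2]

cons(s(s(cons(0, b))), cons(s(s(c)), c))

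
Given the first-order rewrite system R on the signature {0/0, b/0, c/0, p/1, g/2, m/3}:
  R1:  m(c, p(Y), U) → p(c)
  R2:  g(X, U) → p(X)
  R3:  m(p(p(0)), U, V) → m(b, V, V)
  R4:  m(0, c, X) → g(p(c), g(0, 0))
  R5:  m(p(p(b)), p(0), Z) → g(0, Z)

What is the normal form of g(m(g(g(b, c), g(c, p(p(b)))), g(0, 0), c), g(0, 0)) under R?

1. g(m(g(g(b, c), g(c, p(p(b)))), g(0, 0), c), g(0, 0))  →  p(m(g(g(b, c), g(c, p(p(b)))), g(0, 0), c))   [R2 at ε]
2. p(m(g(g(b, c), g(c, p(p(b)))), g(0, 0), c))  →  p(m(p(g(b, c)), g(0, 0), c))   [R2 at 1.1]
3. p(m(p(g(b, c)), g(0, 0), c))  →  p(m(p(p(b)), g(0, 0), c))   [R2 at 1.1.1]
4. p(m(p(p(b)), g(0, 0), c))  →  p(m(p(p(b)), p(0), c))   [R2 at 1.2]
5. p(m(p(p(b)), p(0), c))  →  p(g(0, c))   [R5 at 1]
6. p(g(0, c))  →  p(p(0))   [R2 at 1]

p(p(0))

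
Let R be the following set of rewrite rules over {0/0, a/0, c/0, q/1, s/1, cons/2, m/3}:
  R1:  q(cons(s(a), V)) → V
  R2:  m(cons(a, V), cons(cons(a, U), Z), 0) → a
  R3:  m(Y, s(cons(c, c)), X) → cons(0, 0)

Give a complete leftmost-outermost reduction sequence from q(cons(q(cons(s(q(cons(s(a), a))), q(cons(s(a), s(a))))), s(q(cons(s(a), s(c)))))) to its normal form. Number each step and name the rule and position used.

1. q(cons(q(cons(s(q(cons(s(a), a))), q(cons(s(a), s(a))))), s(q(cons(s(a), s(c))))))  →  q(cons(q(cons(s(a), q(cons(s(a), s(a))))), s(q(cons(s(a), s(c))))))   [R1 at 1.1.1.1.1]
2. q(cons(q(cons(s(a), q(cons(s(a), s(a))))), s(q(cons(s(a), s(c))))))  →  q(cons(q(cons(s(a), s(a))), s(q(cons(s(a), s(c))))))   [R1 at 1.1]
3. q(cons(q(cons(s(a), s(a))), s(q(cons(s(a), s(c))))))  →  q(cons(s(a), s(q(cons(s(a), s(c))))))   [R1 at 1.1]
4. q(cons(s(a), s(q(cons(s(a), s(c))))))  →  s(q(cons(s(a), s(c))))   [R1 at ε]
5. s(q(cons(s(a), s(c))))  →  s(s(c))   [R1 at 1]

s(s(c))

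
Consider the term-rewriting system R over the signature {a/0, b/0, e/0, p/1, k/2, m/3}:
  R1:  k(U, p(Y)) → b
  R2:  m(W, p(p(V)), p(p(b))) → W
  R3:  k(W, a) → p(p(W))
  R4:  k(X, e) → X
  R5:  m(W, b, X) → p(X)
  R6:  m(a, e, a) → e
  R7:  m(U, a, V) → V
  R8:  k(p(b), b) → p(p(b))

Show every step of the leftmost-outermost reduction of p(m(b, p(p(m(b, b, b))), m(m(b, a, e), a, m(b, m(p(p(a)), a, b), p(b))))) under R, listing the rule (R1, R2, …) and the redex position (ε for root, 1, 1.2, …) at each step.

1. p(m(b, p(p(m(b, b, b))), m(m(b, a, e), a, m(b, m(p(p(a)), a, b), p(b)))))  →  p(m(b, p(p(p(b))), m(m(b, a, e), a, m(b, m(p(p(a)), a, b), p(b)))))   [R5 at 1.2.1.1]
2. p(m(b, p(p(p(b))), m(m(b, a, e), a, m(b, m(p(p(a)), a, b), p(b)))))  →  p(m(b, p(p(p(b))), m(b, m(p(p(a)), a, b), p(b))))   [R7 at 1.3]
3. p(m(b, p(p(p(b))), m(b, m(p(p(a)), a, b), p(b))))  →  p(m(b, p(p(p(b))), m(b, b, p(b))))   [R7 at 1.3.2]
4. p(m(b, p(p(p(b))), m(b, b, p(b))))  →  p(m(b, p(p(p(b))), p(p(b))))   [R5 at 1.3]
5. p(m(b, p(p(p(b))), p(p(b))))  →  p(b)   [R2 at 1]

p(b)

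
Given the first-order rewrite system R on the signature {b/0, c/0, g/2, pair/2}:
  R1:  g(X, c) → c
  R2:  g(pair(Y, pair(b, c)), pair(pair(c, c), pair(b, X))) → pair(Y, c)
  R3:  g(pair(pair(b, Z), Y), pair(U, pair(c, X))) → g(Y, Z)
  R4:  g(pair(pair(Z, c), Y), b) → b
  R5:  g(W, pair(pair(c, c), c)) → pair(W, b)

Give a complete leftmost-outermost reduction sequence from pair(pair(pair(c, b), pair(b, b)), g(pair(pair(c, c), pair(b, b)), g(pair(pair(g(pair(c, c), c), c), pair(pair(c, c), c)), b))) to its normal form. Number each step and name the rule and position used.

pair(pair(pair(c, b), pair(b, b)), b)

1. pair(pair(pair(c, b), pair(b, b)), g(pair(pair(c, c), pair(b, b)), g(pair(pair(g(pair(c, c), c), c), pair(pair(c, c), c)), b)))  →  pair(pair(pair(c, b), pair(b, b)), g(pair(pair(c, c), pair(b, b)), b))   [R4 at 2.2]
2. pair(pair(pair(c, b), pair(b, b)), g(pair(pair(c, c), pair(b, b)), b))  →  pair(pair(pair(c, b), pair(b, b)), b)   [R4 at 2]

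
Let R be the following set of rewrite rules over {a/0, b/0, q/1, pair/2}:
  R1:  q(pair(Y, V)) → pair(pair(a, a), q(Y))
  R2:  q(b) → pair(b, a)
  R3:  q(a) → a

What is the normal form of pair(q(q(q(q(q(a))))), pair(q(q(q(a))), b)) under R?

pair(a, pair(a, b))

1. pair(q(q(q(q(q(a))))), pair(q(q(q(a))), b))  →  pair(q(q(q(q(a)))), pair(q(q(q(a))), b))   [R3 at 1.1.1.1.1]
2. pair(q(q(q(q(a)))), pair(q(q(q(a))), b))  →  pair(q(q(q(a))), pair(q(q(q(a))), b))   [R3 at 1.1.1.1]
3. pair(q(q(q(a))), pair(q(q(q(a))), b))  →  pair(q(q(a)), pair(q(q(q(a))), b))   [R3 at 1.1.1]
4. pair(q(q(a)), pair(q(q(q(a))), b))  →  pair(q(a), pair(q(q(q(a))), b))   [R3 at 1.1]
5. pair(q(a), pair(q(q(q(a))), b))  →  pair(a, pair(q(q(q(a))), b))   [R3 at 1]
6. pair(a, pair(q(q(q(a))), b))  →  pair(a, pair(q(q(a)), b))   [R3 at 2.1.1.1]
7. pair(a, pair(q(q(a)), b))  →  pair(a, pair(q(a), b))   [R3 at 2.1.1]
8. pair(a, pair(q(a), b))  →  pair(a, pair(a, b))   [R3 at 2.1]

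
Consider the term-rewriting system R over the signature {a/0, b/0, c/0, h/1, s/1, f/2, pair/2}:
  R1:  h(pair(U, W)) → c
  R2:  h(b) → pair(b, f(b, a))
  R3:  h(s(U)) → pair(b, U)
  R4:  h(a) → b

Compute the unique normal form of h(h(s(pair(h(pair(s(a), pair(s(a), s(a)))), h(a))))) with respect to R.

c

1. h(h(s(pair(h(pair(s(a), pair(s(a), s(a)))), h(a)))))  →  h(pair(b, pair(h(pair(s(a), pair(s(a), s(a)))), h(a))))   [R3 at 1]
2. h(pair(b, pair(h(pair(s(a), pair(s(a), s(a)))), h(a))))  →  c   [R1 at ε]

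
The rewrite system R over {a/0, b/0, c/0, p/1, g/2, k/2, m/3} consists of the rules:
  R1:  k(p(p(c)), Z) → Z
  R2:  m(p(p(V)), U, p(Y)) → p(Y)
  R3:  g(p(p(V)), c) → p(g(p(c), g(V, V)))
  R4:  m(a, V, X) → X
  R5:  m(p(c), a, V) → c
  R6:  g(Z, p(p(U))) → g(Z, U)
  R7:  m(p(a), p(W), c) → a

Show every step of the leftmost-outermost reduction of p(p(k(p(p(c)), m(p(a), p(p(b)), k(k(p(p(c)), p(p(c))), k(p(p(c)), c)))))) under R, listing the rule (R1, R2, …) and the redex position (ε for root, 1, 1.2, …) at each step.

1. p(p(k(p(p(c)), m(p(a), p(p(b)), k(k(p(p(c)), p(p(c))), k(p(p(c)), c))))))  →  p(p(m(p(a), p(p(b)), k(k(p(p(c)), p(p(c))), k(p(p(c)), c)))))   [R1 at 1.1]
2. p(p(m(p(a), p(p(b)), k(k(p(p(c)), p(p(c))), k(p(p(c)), c)))))  →  p(p(m(p(a), p(p(b)), k(p(p(c)), k(p(p(c)), c)))))   [R1 at 1.1.3.1]
3. p(p(m(p(a), p(p(b)), k(p(p(c)), k(p(p(c)), c)))))  →  p(p(m(p(a), p(p(b)), k(p(p(c)), c))))   [R1 at 1.1.3]
4. p(p(m(p(a), p(p(b)), k(p(p(c)), c))))  →  p(p(m(p(a), p(p(b)), c)))   [R1 at 1.1.3]
5. p(p(m(p(a), p(p(b)), c)))  →  p(p(a))   [R7 at 1.1]

p(p(a))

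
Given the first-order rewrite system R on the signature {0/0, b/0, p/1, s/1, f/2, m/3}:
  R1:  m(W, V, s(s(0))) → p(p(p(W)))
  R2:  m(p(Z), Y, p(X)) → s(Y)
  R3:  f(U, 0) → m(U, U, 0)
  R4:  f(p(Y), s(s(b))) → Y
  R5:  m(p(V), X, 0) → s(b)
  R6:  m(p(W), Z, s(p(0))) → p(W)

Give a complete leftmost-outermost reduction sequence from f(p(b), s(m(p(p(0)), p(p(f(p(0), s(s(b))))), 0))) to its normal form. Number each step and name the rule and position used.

b

1. f(p(b), s(m(p(p(0)), p(p(f(p(0), s(s(b))))), 0)))  →  f(p(b), s(s(b)))   [R5 at 2.1]
2. f(p(b), s(s(b)))  →  b   [R4 at ε]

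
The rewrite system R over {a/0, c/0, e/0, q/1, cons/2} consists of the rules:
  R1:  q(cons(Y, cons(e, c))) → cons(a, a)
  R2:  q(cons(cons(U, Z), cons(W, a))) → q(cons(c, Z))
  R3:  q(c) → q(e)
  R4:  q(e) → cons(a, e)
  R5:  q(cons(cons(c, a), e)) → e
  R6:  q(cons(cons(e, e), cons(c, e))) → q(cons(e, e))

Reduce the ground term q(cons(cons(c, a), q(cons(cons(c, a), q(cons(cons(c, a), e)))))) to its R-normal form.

1. q(cons(cons(c, a), q(cons(cons(c, a), q(cons(cons(c, a), e))))))  →  q(cons(cons(c, a), q(cons(cons(c, a), e))))   [R5 at 1.2.1.2]
2. q(cons(cons(c, a), q(cons(cons(c, a), e))))  →  q(cons(cons(c, a), e))   [R5 at 1.2]
3. q(cons(cons(c, a), e))  →  e   [R5 at ε]

e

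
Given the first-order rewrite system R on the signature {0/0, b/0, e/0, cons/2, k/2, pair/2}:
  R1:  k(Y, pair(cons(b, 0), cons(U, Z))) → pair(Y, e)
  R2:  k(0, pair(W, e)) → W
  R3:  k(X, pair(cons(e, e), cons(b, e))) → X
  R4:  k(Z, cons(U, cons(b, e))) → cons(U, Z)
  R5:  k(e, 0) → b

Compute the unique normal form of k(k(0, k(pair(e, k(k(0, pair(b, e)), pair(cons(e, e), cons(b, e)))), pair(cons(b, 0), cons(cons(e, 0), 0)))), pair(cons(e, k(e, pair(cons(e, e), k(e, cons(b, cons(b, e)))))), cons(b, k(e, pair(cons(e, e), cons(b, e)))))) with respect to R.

pair(e, b)

1. k(k(0, k(pair(e, k(k(0, pair(b, e)), pair(cons(e, e), cons(b, e)))), pair(cons(b, 0), cons(cons(e, 0), 0)))), pair(cons(e, k(e, pair(cons(e, e), k(e, cons(b, cons(b, e)))))), cons(b, k(e, pair(cons(e, e), cons(b, e))))))  →  k(k(0, pair(pair(e, k(k(0, pair(b, e)), pair(cons(e, e), cons(b, e)))), e)), pair(cons(e, k(e, pair(cons(e, e), k(e, cons(b, cons(b, e)))))), cons(b, k(e, pair(cons(e, e), cons(b, e))))))   [R1 at 1.2]
2. k(k(0, pair(pair(e, k(k(0, pair(b, e)), pair(cons(e, e), cons(b, e)))), e)), pair(cons(e, k(e, pair(cons(e, e), k(e, cons(b, cons(b, e)))))), cons(b, k(e, pair(cons(e, e), cons(b, e))))))  →  k(pair(e, k(k(0, pair(b, e)), pair(cons(e, e), cons(b, e)))), pair(cons(e, k(e, pair(cons(e, e), k(e, cons(b, cons(b, e)))))), cons(b, k(e, pair(cons(e, e), cons(b, e))))))   [R2 at 1]
3. k(pair(e, k(k(0, pair(b, e)), pair(cons(e, e), cons(b, e)))), pair(cons(e, k(e, pair(cons(e, e), k(e, cons(b, cons(b, e)))))), cons(b, k(e, pair(cons(e, e), cons(b, e))))))  →  k(pair(e, k(0, pair(b, e))), pair(cons(e, k(e, pair(cons(e, e), k(e, cons(b, cons(b, e)))))), cons(b, k(e, pair(cons(e, e), cons(b, e))))))   [R3 at 1.2]
4. k(pair(e, k(0, pair(b, e))), pair(cons(e, k(e, pair(cons(e, e), k(e, cons(b, cons(b, e)))))), cons(b, k(e, pair(cons(e, e), cons(b, e))))))  →  k(pair(e, b), pair(cons(e, k(e, pair(cons(e, e), k(e, cons(b, cons(b, e)))))), cons(b, k(e, pair(cons(e, e), cons(b, e))))))   [R2 at 1.2]
5. k(pair(e, b), pair(cons(e, k(e, pair(cons(e, e), k(e, cons(b, cons(b, e)))))), cons(b, k(e, pair(cons(e, e), cons(b, e))))))  →  k(pair(e, b), pair(cons(e, k(e, pair(cons(e, e), cons(b, e)))), cons(b, k(e, pair(cons(e, e), cons(b, e))))))   [R4 at 2.1.2.2.2]
6. k(pair(e, b), pair(cons(e, k(e, pair(cons(e, e), cons(b, e)))), cons(b, k(e, pair(cons(e, e), cons(b, e))))))  →  k(pair(e, b), pair(cons(e, e), cons(b, k(e, pair(cons(e, e), cons(b, e))))))   [R3 at 2.1.2]
7. k(pair(e, b), pair(cons(e, e), cons(b, k(e, pair(cons(e, e), cons(b, e))))))  →  k(pair(e, b), pair(cons(e, e), cons(b, e)))   [R3 at 2.2.2]
8. k(pair(e, b), pair(cons(e, e), cons(b, e)))  →  pair(e, b)   [R3 at ε]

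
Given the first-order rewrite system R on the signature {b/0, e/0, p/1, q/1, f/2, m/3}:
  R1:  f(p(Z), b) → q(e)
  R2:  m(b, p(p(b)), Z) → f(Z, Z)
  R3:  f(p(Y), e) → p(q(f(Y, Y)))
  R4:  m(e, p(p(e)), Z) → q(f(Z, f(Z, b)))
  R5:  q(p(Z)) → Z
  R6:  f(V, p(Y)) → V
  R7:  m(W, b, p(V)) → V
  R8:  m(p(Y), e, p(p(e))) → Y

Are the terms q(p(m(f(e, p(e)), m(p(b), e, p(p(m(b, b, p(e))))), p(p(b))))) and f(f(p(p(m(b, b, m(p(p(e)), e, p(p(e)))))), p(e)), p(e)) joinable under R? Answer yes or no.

no — NF(t₁) = p(b), NF(t₂) = p(p(e))

Reduce t₁ = q(p(m(f(e, p(e)), m(p(b), e, p(p(m(b, b, p(e))))), p(p(b))))):
1. q(p(m(f(e, p(e)), m(p(b), e, p(p(m(b, b, p(e))))), p(p(b)))))  →  m(f(e, p(e)), m(p(b), e, p(p(m(b, b, p(e))))), p(p(b)))   [R5 at ε]
2. m(f(e, p(e)), m(p(b), e, p(p(m(b, b, p(e))))), p(p(b)))  →  m(e, m(p(b), e, p(p(m(b, b, p(e))))), p(p(b)))   [R6 at 1]
3. m(e, m(p(b), e, p(p(m(b, b, p(e))))), p(p(b)))  →  m(e, m(p(b), e, p(p(e))), p(p(b)))   [R7 at 2.3.1.1]
4. m(e, m(p(b), e, p(p(e))), p(p(b)))  →  m(e, b, p(p(b)))   [R8 at 2]
5. m(e, b, p(p(b)))  →  p(b)   [R7 at ε]

Reduce t₂ = f(f(p(p(m(b, b, m(p(p(e)), e, p(p(e)))))), p(e)), p(e)):
1. f(f(p(p(m(b, b, m(p(p(e)), e, p(p(e)))))), p(e)), p(e))  →  f(p(p(m(b, b, m(p(p(e)), e, p(p(e)))))), p(e))   [R6 at ε]
2. f(p(p(m(b, b, m(p(p(e)), e, p(p(e)))))), p(e))  →  p(p(m(b, b, m(p(p(e)), e, p(p(e))))))   [R6 at ε]
3. p(p(m(b, b, m(p(p(e)), e, p(p(e))))))  →  p(p(m(b, b, p(e))))   [R8 at 1.1.3]
4. p(p(m(b, b, p(e))))  →  p(p(e))   [R7 at 1.1]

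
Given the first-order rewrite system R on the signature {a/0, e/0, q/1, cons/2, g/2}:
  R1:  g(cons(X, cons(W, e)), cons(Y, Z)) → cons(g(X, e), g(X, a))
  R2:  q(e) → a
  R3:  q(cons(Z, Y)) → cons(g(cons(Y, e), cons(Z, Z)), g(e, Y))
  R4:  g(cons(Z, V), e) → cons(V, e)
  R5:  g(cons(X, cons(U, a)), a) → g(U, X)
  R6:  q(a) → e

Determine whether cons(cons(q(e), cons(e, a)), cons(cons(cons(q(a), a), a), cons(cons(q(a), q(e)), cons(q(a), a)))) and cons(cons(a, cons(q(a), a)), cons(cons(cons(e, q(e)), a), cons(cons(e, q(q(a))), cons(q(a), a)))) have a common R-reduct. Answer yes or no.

yes — NF(t₁) = cons(cons(a, cons(e, a)), cons(cons(cons(e, a), a), cons(cons(e, a), cons(e, a)))), NF(t₂) = cons(cons(a, cons(e, a)), cons(cons(cons(e, a), a), cons(cons(e, a), cons(e, a))))

Reduce t₁ = cons(cons(q(e), cons(e, a)), cons(cons(cons(q(a), a), a), cons(cons(q(a), q(e)), cons(q(a), a)))):
1. cons(cons(q(e), cons(e, a)), cons(cons(cons(q(a), a), a), cons(cons(q(a), q(e)), cons(q(a), a))))  →  cons(cons(a, cons(e, a)), cons(cons(cons(q(a), a), a), cons(cons(q(a), q(e)), cons(q(a), a))))   [R2 at 1.1]
2. cons(cons(a, cons(e, a)), cons(cons(cons(q(a), a), a), cons(cons(q(a), q(e)), cons(q(a), a))))  →  cons(cons(a, cons(e, a)), cons(cons(cons(e, a), a), cons(cons(q(a), q(e)), cons(q(a), a))))   [R6 at 2.1.1.1]
3. cons(cons(a, cons(e, a)), cons(cons(cons(e, a), a), cons(cons(q(a), q(e)), cons(q(a), a))))  →  cons(cons(a, cons(e, a)), cons(cons(cons(e, a), a), cons(cons(e, q(e)), cons(q(a), a))))   [R6 at 2.2.1.1]
4. cons(cons(a, cons(e, a)), cons(cons(cons(e, a), a), cons(cons(e, q(e)), cons(q(a), a))))  →  cons(cons(a, cons(e, a)), cons(cons(cons(e, a), a), cons(cons(e, a), cons(q(a), a))))   [R2 at 2.2.1.2]
5. cons(cons(a, cons(e, a)), cons(cons(cons(e, a), a), cons(cons(e, a), cons(q(a), a))))  →  cons(cons(a, cons(e, a)), cons(cons(cons(e, a), a), cons(cons(e, a), cons(e, a))))   [R6 at 2.2.2.1]

Reduce t₂ = cons(cons(a, cons(q(a), a)), cons(cons(cons(e, q(e)), a), cons(cons(e, q(q(a))), cons(q(a), a)))):
1. cons(cons(a, cons(q(a), a)), cons(cons(cons(e, q(e)), a), cons(cons(e, q(q(a))), cons(q(a), a))))  →  cons(cons(a, cons(e, a)), cons(cons(cons(e, q(e)), a), cons(cons(e, q(q(a))), cons(q(a), a))))   [R6 at 1.2.1]
2. cons(cons(a, cons(e, a)), cons(cons(cons(e, q(e)), a), cons(cons(e, q(q(a))), cons(q(a), a))))  →  cons(cons(a, cons(e, a)), cons(cons(cons(e, a), a), cons(cons(e, q(q(a))), cons(q(a), a))))   [R2 at 2.1.1.2]
3. cons(cons(a, cons(e, a)), cons(cons(cons(e, a), a), cons(cons(e, q(q(a))), cons(q(a), a))))  →  cons(cons(a, cons(e, a)), cons(cons(cons(e, a), a), cons(cons(e, q(e)), cons(q(a), a))))   [R6 at 2.2.1.2.1]
4. cons(cons(a, cons(e, a)), cons(cons(cons(e, a), a), cons(cons(e, q(e)), cons(q(a), a))))  →  cons(cons(a, cons(e, a)), cons(cons(cons(e, a), a), cons(cons(e, a), cons(q(a), a))))   [R2 at 2.2.1.2]
5. cons(cons(a, cons(e, a)), cons(cons(cons(e, a), a), cons(cons(e, a), cons(q(a), a))))  →  cons(cons(a, cons(e, a)), cons(cons(cons(e, a), a), cons(cons(e, a), cons(e, a))))   [R6 at 2.2.2.1]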